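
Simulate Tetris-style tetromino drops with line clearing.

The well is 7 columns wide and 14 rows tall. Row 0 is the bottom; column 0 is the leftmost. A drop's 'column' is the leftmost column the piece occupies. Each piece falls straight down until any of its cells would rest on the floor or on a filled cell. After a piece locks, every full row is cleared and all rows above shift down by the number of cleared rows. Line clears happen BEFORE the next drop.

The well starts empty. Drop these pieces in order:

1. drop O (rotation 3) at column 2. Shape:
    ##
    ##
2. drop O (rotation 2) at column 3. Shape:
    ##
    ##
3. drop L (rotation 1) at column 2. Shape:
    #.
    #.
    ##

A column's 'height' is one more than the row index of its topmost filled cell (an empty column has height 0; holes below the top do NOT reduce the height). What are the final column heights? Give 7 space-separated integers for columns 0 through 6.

Drop 1: O rot3 at col 2 lands with bottom-row=0; cleared 0 line(s) (total 0); column heights now [0 0 2 2 0 0 0], max=2
Drop 2: O rot2 at col 3 lands with bottom-row=2; cleared 0 line(s) (total 0); column heights now [0 0 2 4 4 0 0], max=4
Drop 3: L rot1 at col 2 lands with bottom-row=4; cleared 0 line(s) (total 0); column heights now [0 0 7 5 4 0 0], max=7

Answer: 0 0 7 5 4 0 0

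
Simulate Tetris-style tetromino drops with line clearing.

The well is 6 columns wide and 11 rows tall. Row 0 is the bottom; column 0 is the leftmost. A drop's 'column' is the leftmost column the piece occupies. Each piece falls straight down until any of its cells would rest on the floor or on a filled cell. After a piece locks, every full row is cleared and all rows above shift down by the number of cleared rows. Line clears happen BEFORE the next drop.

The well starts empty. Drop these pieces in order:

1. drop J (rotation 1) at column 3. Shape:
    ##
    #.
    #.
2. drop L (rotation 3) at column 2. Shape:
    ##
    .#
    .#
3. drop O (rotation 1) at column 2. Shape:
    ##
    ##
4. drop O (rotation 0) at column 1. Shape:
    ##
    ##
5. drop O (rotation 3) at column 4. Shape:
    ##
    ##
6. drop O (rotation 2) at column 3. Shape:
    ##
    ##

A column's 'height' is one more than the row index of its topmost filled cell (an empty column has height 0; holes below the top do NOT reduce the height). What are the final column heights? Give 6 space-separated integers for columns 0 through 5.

Drop 1: J rot1 at col 3 lands with bottom-row=0; cleared 0 line(s) (total 0); column heights now [0 0 0 3 3 0], max=3
Drop 2: L rot3 at col 2 lands with bottom-row=3; cleared 0 line(s) (total 0); column heights now [0 0 6 6 3 0], max=6
Drop 3: O rot1 at col 2 lands with bottom-row=6; cleared 0 line(s) (total 0); column heights now [0 0 8 8 3 0], max=8
Drop 4: O rot0 at col 1 lands with bottom-row=8; cleared 0 line(s) (total 0); column heights now [0 10 10 8 3 0], max=10
Drop 5: O rot3 at col 4 lands with bottom-row=3; cleared 0 line(s) (total 0); column heights now [0 10 10 8 5 5], max=10
Drop 6: O rot2 at col 3 lands with bottom-row=8; cleared 0 line(s) (total 0); column heights now [0 10 10 10 10 5], max=10

Answer: 0 10 10 10 10 5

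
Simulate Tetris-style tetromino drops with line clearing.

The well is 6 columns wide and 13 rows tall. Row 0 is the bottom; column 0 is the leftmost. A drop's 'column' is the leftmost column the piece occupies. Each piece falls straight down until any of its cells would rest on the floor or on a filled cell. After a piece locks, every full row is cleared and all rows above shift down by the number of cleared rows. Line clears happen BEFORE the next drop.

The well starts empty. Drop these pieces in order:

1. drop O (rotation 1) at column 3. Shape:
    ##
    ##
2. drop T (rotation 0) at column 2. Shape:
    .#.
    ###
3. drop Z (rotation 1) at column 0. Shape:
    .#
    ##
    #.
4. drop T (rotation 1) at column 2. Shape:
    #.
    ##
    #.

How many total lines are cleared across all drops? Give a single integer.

Drop 1: O rot1 at col 3 lands with bottom-row=0; cleared 0 line(s) (total 0); column heights now [0 0 0 2 2 0], max=2
Drop 2: T rot0 at col 2 lands with bottom-row=2; cleared 0 line(s) (total 0); column heights now [0 0 3 4 3 0], max=4
Drop 3: Z rot1 at col 0 lands with bottom-row=0; cleared 0 line(s) (total 0); column heights now [2 3 3 4 3 0], max=4
Drop 4: T rot1 at col 2 lands with bottom-row=3; cleared 0 line(s) (total 0); column heights now [2 3 6 5 3 0], max=6

Answer: 0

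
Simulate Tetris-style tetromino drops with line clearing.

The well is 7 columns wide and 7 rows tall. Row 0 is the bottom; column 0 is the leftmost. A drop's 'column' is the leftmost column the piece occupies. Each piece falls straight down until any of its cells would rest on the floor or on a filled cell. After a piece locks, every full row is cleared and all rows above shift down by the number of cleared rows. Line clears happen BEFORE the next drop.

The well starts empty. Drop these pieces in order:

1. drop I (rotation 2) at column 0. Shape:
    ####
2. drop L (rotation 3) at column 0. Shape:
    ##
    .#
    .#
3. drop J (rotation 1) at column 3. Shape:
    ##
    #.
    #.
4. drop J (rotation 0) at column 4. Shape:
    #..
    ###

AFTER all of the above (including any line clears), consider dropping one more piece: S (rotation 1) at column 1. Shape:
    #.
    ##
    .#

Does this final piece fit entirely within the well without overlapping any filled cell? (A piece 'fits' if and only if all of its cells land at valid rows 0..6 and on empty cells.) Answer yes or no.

Drop 1: I rot2 at col 0 lands with bottom-row=0; cleared 0 line(s) (total 0); column heights now [1 1 1 1 0 0 0], max=1
Drop 2: L rot3 at col 0 lands with bottom-row=1; cleared 0 line(s) (total 0); column heights now [4 4 1 1 0 0 0], max=4
Drop 3: J rot1 at col 3 lands with bottom-row=1; cleared 0 line(s) (total 0); column heights now [4 4 1 4 4 0 0], max=4
Drop 4: J rot0 at col 4 lands with bottom-row=4; cleared 0 line(s) (total 0); column heights now [4 4 1 4 6 5 5], max=6
Test piece S rot1 at col 1 (width 2): heights before test = [4 4 1 4 6 5 5]; fits = True

Answer: yes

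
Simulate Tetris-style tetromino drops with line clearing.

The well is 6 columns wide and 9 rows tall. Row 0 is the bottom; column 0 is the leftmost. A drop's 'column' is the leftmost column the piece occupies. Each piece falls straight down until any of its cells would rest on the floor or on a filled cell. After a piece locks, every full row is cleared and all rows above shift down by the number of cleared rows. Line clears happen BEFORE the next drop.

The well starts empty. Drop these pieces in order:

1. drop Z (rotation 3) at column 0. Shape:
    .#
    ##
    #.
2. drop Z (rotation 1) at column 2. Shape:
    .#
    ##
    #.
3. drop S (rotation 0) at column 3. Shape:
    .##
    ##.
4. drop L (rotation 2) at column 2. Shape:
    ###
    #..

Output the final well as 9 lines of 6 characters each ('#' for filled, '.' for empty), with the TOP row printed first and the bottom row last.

Drop 1: Z rot3 at col 0 lands with bottom-row=0; cleared 0 line(s) (total 0); column heights now [2 3 0 0 0 0], max=3
Drop 2: Z rot1 at col 2 lands with bottom-row=0; cleared 0 line(s) (total 0); column heights now [2 3 2 3 0 0], max=3
Drop 3: S rot0 at col 3 lands with bottom-row=3; cleared 0 line(s) (total 0); column heights now [2 3 2 4 5 5], max=5
Drop 4: L rot2 at col 2 lands with bottom-row=4; cleared 0 line(s) (total 0); column heights now [2 3 6 6 6 5], max=6

Answer: ......
......
......
..###.
..#.##
...##.
.#.#..
####..
#.#...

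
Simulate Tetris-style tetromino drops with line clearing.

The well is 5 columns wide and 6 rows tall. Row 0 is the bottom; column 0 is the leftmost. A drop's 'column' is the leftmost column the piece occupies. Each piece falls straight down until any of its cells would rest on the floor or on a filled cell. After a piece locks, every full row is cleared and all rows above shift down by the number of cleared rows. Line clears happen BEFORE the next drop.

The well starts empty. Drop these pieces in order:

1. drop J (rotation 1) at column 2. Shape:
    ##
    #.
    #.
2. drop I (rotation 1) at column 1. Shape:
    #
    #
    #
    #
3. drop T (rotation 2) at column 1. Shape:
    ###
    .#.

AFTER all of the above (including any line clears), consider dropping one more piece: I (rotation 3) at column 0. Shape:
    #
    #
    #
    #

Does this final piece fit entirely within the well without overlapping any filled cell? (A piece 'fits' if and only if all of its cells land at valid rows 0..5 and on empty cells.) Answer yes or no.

Answer: yes

Derivation:
Drop 1: J rot1 at col 2 lands with bottom-row=0; cleared 0 line(s) (total 0); column heights now [0 0 3 3 0], max=3
Drop 2: I rot1 at col 1 lands with bottom-row=0; cleared 0 line(s) (total 0); column heights now [0 4 3 3 0], max=4
Drop 3: T rot2 at col 1 lands with bottom-row=3; cleared 0 line(s) (total 0); column heights now [0 5 5 5 0], max=5
Test piece I rot3 at col 0 (width 1): heights before test = [0 5 5 5 0]; fits = True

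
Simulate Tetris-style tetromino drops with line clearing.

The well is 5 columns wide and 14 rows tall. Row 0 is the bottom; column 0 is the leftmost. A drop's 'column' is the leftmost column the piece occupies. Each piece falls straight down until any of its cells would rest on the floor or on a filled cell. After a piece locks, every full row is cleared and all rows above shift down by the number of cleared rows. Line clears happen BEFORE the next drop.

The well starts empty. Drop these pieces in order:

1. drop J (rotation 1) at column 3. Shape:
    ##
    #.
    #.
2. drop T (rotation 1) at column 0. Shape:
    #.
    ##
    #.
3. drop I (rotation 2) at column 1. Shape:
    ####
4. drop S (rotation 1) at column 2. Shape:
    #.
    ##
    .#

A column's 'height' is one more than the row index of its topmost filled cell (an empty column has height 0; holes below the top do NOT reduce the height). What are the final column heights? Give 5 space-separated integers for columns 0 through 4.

Answer: 3 4 7 6 4

Derivation:
Drop 1: J rot1 at col 3 lands with bottom-row=0; cleared 0 line(s) (total 0); column heights now [0 0 0 3 3], max=3
Drop 2: T rot1 at col 0 lands with bottom-row=0; cleared 0 line(s) (total 0); column heights now [3 2 0 3 3], max=3
Drop 3: I rot2 at col 1 lands with bottom-row=3; cleared 0 line(s) (total 0); column heights now [3 4 4 4 4], max=4
Drop 4: S rot1 at col 2 lands with bottom-row=4; cleared 0 line(s) (total 0); column heights now [3 4 7 6 4], max=7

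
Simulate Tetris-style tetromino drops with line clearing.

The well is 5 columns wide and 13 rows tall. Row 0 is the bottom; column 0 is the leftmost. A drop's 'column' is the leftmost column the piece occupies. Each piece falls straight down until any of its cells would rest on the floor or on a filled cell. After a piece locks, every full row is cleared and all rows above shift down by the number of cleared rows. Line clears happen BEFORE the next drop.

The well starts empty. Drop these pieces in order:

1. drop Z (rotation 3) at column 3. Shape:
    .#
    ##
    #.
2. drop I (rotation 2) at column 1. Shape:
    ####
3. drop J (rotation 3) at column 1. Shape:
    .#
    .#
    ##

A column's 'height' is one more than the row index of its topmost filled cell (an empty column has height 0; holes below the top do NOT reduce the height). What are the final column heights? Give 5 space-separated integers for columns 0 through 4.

Drop 1: Z rot3 at col 3 lands with bottom-row=0; cleared 0 line(s) (total 0); column heights now [0 0 0 2 3], max=3
Drop 2: I rot2 at col 1 lands with bottom-row=3; cleared 0 line(s) (total 0); column heights now [0 4 4 4 4], max=4
Drop 3: J rot3 at col 1 lands with bottom-row=4; cleared 0 line(s) (total 0); column heights now [0 5 7 4 4], max=7

Answer: 0 5 7 4 4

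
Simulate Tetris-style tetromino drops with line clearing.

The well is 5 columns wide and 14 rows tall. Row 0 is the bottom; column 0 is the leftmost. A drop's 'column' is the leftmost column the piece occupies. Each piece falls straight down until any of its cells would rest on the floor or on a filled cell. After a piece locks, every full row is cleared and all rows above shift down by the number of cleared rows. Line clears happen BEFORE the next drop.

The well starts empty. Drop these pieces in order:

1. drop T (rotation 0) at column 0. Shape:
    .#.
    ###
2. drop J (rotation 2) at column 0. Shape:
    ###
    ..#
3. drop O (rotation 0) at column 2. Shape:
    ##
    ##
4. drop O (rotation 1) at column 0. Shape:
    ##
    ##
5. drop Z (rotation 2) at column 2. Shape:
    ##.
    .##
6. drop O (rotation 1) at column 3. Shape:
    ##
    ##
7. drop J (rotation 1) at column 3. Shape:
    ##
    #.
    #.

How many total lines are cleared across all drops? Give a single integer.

Answer: 0

Derivation:
Drop 1: T rot0 at col 0 lands with bottom-row=0; cleared 0 line(s) (total 0); column heights now [1 2 1 0 0], max=2
Drop 2: J rot2 at col 0 lands with bottom-row=1; cleared 0 line(s) (total 0); column heights now [3 3 3 0 0], max=3
Drop 3: O rot0 at col 2 lands with bottom-row=3; cleared 0 line(s) (total 0); column heights now [3 3 5 5 0], max=5
Drop 4: O rot1 at col 0 lands with bottom-row=3; cleared 0 line(s) (total 0); column heights now [5 5 5 5 0], max=5
Drop 5: Z rot2 at col 2 lands with bottom-row=5; cleared 0 line(s) (total 0); column heights now [5 5 7 7 6], max=7
Drop 6: O rot1 at col 3 lands with bottom-row=7; cleared 0 line(s) (total 0); column heights now [5 5 7 9 9], max=9
Drop 7: J rot1 at col 3 lands with bottom-row=9; cleared 0 line(s) (total 0); column heights now [5 5 7 12 12], max=12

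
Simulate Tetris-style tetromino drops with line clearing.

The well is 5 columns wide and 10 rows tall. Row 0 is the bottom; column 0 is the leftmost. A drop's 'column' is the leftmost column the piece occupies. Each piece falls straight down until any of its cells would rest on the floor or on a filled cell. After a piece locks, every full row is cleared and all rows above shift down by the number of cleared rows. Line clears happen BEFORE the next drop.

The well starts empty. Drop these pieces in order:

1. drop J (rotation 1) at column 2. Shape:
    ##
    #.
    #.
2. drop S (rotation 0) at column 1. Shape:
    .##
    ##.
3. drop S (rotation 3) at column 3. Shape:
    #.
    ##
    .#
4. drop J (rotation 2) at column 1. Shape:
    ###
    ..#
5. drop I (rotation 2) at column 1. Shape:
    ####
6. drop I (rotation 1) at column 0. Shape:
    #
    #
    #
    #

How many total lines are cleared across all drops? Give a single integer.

Answer: 0

Derivation:
Drop 1: J rot1 at col 2 lands with bottom-row=0; cleared 0 line(s) (total 0); column heights now [0 0 3 3 0], max=3
Drop 2: S rot0 at col 1 lands with bottom-row=3; cleared 0 line(s) (total 0); column heights now [0 4 5 5 0], max=5
Drop 3: S rot3 at col 3 lands with bottom-row=4; cleared 0 line(s) (total 0); column heights now [0 4 5 7 6], max=7
Drop 4: J rot2 at col 1 lands with bottom-row=7; cleared 0 line(s) (total 0); column heights now [0 9 9 9 6], max=9
Drop 5: I rot2 at col 1 lands with bottom-row=9; cleared 0 line(s) (total 0); column heights now [0 10 10 10 10], max=10
Drop 6: I rot1 at col 0 lands with bottom-row=0; cleared 0 line(s) (total 0); column heights now [4 10 10 10 10], max=10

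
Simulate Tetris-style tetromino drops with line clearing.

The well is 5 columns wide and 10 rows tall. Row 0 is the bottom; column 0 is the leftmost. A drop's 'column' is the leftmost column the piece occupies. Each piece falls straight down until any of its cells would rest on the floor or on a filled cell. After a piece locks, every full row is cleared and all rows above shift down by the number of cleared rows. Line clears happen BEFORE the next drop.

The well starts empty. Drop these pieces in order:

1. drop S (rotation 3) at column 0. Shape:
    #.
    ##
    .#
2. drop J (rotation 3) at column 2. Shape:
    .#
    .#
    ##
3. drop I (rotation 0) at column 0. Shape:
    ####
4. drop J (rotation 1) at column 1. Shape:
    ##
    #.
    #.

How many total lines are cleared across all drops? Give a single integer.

Drop 1: S rot3 at col 0 lands with bottom-row=0; cleared 0 line(s) (total 0); column heights now [3 2 0 0 0], max=3
Drop 2: J rot3 at col 2 lands with bottom-row=0; cleared 0 line(s) (total 0); column heights now [3 2 1 3 0], max=3
Drop 3: I rot0 at col 0 lands with bottom-row=3; cleared 0 line(s) (total 0); column heights now [4 4 4 4 0], max=4
Drop 4: J rot1 at col 1 lands with bottom-row=4; cleared 0 line(s) (total 0); column heights now [4 7 7 4 0], max=7

Answer: 0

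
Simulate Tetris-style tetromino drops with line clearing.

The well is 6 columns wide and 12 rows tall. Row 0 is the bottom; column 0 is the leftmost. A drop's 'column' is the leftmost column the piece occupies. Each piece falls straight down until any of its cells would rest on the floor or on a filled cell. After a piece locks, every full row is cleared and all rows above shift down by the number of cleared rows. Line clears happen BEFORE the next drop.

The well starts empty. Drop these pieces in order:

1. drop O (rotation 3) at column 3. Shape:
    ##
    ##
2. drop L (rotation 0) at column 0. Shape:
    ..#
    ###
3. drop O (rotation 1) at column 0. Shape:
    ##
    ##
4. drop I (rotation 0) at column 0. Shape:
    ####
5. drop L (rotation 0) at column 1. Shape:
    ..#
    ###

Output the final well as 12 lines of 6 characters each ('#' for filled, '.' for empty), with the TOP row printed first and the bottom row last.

Drop 1: O rot3 at col 3 lands with bottom-row=0; cleared 0 line(s) (total 0); column heights now [0 0 0 2 2 0], max=2
Drop 2: L rot0 at col 0 lands with bottom-row=0; cleared 0 line(s) (total 0); column heights now [1 1 2 2 2 0], max=2
Drop 3: O rot1 at col 0 lands with bottom-row=1; cleared 0 line(s) (total 0); column heights now [3 3 2 2 2 0], max=3
Drop 4: I rot0 at col 0 lands with bottom-row=3; cleared 0 line(s) (total 0); column heights now [4 4 4 4 2 0], max=4
Drop 5: L rot0 at col 1 lands with bottom-row=4; cleared 0 line(s) (total 0); column heights now [4 5 5 6 2 0], max=6

Answer: ......
......
......
......
......
......
...#..
.###..
####..
##....
#####.
#####.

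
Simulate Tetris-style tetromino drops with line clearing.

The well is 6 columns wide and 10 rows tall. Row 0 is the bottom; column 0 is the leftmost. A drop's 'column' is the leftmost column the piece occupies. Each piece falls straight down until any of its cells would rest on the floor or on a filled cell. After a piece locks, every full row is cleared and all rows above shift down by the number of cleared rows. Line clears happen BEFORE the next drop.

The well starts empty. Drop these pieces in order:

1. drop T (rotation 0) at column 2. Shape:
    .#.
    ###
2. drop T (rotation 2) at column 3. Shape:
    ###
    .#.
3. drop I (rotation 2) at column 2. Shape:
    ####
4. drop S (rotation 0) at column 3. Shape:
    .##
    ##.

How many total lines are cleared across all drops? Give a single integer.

Drop 1: T rot0 at col 2 lands with bottom-row=0; cleared 0 line(s) (total 0); column heights now [0 0 1 2 1 0], max=2
Drop 2: T rot2 at col 3 lands with bottom-row=1; cleared 0 line(s) (total 0); column heights now [0 0 1 3 3 3], max=3
Drop 3: I rot2 at col 2 lands with bottom-row=3; cleared 0 line(s) (total 0); column heights now [0 0 4 4 4 4], max=4
Drop 4: S rot0 at col 3 lands with bottom-row=4; cleared 0 line(s) (total 0); column heights now [0 0 4 5 6 6], max=6

Answer: 0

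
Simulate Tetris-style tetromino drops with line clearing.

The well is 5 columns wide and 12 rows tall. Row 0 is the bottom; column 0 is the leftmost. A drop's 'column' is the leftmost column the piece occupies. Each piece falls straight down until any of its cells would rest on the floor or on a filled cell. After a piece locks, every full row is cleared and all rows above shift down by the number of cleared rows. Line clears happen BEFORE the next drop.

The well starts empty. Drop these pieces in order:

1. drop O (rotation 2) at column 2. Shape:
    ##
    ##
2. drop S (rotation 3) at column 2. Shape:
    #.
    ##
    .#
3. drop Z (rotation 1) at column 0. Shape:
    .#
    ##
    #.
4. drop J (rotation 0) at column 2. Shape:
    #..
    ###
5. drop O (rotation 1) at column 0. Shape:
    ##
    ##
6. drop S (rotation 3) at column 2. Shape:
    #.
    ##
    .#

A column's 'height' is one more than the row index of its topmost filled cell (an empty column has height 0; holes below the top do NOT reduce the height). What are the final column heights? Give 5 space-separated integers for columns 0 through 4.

Answer: 5 5 9 8 6

Derivation:
Drop 1: O rot2 at col 2 lands with bottom-row=0; cleared 0 line(s) (total 0); column heights now [0 0 2 2 0], max=2
Drop 2: S rot3 at col 2 lands with bottom-row=2; cleared 0 line(s) (total 0); column heights now [0 0 5 4 0], max=5
Drop 3: Z rot1 at col 0 lands with bottom-row=0; cleared 0 line(s) (total 0); column heights now [2 3 5 4 0], max=5
Drop 4: J rot0 at col 2 lands with bottom-row=5; cleared 0 line(s) (total 0); column heights now [2 3 7 6 6], max=7
Drop 5: O rot1 at col 0 lands with bottom-row=3; cleared 0 line(s) (total 0); column heights now [5 5 7 6 6], max=7
Drop 6: S rot3 at col 2 lands with bottom-row=6; cleared 0 line(s) (total 0); column heights now [5 5 9 8 6], max=9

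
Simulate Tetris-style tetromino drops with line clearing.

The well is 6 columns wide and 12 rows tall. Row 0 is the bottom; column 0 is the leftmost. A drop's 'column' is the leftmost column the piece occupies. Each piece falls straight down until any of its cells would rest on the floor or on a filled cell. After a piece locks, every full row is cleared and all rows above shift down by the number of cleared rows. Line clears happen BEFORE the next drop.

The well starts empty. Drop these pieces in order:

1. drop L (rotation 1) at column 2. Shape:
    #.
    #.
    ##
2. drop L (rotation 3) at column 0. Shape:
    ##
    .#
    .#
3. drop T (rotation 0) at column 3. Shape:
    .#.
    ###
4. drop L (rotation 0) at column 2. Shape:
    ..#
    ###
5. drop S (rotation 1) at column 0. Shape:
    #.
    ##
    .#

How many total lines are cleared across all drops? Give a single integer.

Drop 1: L rot1 at col 2 lands with bottom-row=0; cleared 0 line(s) (total 0); column heights now [0 0 3 1 0 0], max=3
Drop 2: L rot3 at col 0 lands with bottom-row=0; cleared 0 line(s) (total 0); column heights now [3 3 3 1 0 0], max=3
Drop 3: T rot0 at col 3 lands with bottom-row=1; cleared 0 line(s) (total 0); column heights now [3 3 3 2 3 2], max=3
Drop 4: L rot0 at col 2 lands with bottom-row=3; cleared 0 line(s) (total 0); column heights now [3 3 4 4 5 2], max=5
Drop 5: S rot1 at col 0 lands with bottom-row=3; cleared 0 line(s) (total 0); column heights now [6 5 4 4 5 2], max=6

Answer: 0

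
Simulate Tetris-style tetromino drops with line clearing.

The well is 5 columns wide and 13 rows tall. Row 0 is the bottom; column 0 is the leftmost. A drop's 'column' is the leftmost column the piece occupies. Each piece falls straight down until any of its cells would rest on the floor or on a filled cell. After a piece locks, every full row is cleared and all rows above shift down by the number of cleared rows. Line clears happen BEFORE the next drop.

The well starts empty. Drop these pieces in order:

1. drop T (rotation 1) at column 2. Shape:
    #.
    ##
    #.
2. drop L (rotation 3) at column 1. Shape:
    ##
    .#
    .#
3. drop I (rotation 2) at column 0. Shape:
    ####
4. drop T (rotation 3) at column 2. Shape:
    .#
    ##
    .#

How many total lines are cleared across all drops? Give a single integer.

Answer: 0

Derivation:
Drop 1: T rot1 at col 2 lands with bottom-row=0; cleared 0 line(s) (total 0); column heights now [0 0 3 2 0], max=3
Drop 2: L rot3 at col 1 lands with bottom-row=3; cleared 0 line(s) (total 0); column heights now [0 6 6 2 0], max=6
Drop 3: I rot2 at col 0 lands with bottom-row=6; cleared 0 line(s) (total 0); column heights now [7 7 7 7 0], max=7
Drop 4: T rot3 at col 2 lands with bottom-row=7; cleared 0 line(s) (total 0); column heights now [7 7 9 10 0], max=10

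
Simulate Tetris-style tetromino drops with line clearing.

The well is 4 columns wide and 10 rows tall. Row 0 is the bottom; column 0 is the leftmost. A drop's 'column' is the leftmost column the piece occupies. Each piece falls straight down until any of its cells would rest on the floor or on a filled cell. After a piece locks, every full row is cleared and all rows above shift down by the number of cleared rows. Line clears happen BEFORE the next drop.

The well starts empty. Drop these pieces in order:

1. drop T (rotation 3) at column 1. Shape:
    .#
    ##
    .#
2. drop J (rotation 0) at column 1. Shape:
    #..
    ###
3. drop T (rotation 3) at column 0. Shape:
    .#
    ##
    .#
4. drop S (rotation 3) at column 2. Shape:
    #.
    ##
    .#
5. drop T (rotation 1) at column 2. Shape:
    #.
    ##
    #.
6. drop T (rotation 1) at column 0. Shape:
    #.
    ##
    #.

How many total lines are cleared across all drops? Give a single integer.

Drop 1: T rot3 at col 1 lands with bottom-row=0; cleared 0 line(s) (total 0); column heights now [0 2 3 0], max=3
Drop 2: J rot0 at col 1 lands with bottom-row=3; cleared 0 line(s) (total 0); column heights now [0 5 4 4], max=5
Drop 3: T rot3 at col 0 lands with bottom-row=5; cleared 0 line(s) (total 0); column heights now [7 8 4 4], max=8
Drop 4: S rot3 at col 2 lands with bottom-row=4; cleared 0 line(s) (total 0); column heights now [7 8 7 6], max=8
Drop 5: T rot1 at col 2 lands with bottom-row=7; cleared 0 line(s) (total 0); column heights now [7 8 10 9], max=10
Drop 6: T rot1 at col 0 lands with bottom-row=7; cleared 1 line(s) (total 1); column heights now [9 8 9 6], max=9

Answer: 1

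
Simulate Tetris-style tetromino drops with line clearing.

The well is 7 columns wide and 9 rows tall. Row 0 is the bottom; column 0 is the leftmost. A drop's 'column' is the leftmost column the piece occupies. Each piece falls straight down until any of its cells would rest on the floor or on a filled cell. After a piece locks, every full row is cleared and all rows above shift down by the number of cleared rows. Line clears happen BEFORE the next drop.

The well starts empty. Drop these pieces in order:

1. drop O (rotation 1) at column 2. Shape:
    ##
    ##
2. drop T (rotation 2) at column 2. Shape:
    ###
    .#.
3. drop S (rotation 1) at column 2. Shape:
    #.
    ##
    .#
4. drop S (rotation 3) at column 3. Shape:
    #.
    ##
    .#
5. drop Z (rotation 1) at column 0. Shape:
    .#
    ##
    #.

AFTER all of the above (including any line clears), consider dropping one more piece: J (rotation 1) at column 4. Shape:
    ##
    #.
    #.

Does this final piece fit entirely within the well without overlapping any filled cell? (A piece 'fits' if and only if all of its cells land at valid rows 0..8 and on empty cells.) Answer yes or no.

Answer: no

Derivation:
Drop 1: O rot1 at col 2 lands with bottom-row=0; cleared 0 line(s) (total 0); column heights now [0 0 2 2 0 0 0], max=2
Drop 2: T rot2 at col 2 lands with bottom-row=2; cleared 0 line(s) (total 0); column heights now [0 0 4 4 4 0 0], max=4
Drop 3: S rot1 at col 2 lands with bottom-row=4; cleared 0 line(s) (total 0); column heights now [0 0 7 6 4 0 0], max=7
Drop 4: S rot3 at col 3 lands with bottom-row=5; cleared 0 line(s) (total 0); column heights now [0 0 7 8 7 0 0], max=8
Drop 5: Z rot1 at col 0 lands with bottom-row=0; cleared 0 line(s) (total 0); column heights now [2 3 7 8 7 0 0], max=8
Test piece J rot1 at col 4 (width 2): heights before test = [2 3 7 8 7 0 0]; fits = False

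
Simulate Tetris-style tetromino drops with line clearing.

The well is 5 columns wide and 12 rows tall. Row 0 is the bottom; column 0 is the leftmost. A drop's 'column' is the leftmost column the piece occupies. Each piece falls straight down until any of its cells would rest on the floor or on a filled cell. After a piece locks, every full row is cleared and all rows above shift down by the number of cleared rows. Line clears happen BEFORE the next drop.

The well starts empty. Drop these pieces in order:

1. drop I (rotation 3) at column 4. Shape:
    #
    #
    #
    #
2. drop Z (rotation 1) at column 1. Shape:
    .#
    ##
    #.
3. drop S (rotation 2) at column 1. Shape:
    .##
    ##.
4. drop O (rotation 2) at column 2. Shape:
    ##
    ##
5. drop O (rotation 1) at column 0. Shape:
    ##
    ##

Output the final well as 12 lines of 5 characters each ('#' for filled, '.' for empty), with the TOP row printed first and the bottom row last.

Answer: .....
.....
.....
.....
.....
..##.
####.
####.
.##.#
..#.#
.##.#
.#..#

Derivation:
Drop 1: I rot3 at col 4 lands with bottom-row=0; cleared 0 line(s) (total 0); column heights now [0 0 0 0 4], max=4
Drop 2: Z rot1 at col 1 lands with bottom-row=0; cleared 0 line(s) (total 0); column heights now [0 2 3 0 4], max=4
Drop 3: S rot2 at col 1 lands with bottom-row=3; cleared 0 line(s) (total 0); column heights now [0 4 5 5 4], max=5
Drop 4: O rot2 at col 2 lands with bottom-row=5; cleared 0 line(s) (total 0); column heights now [0 4 7 7 4], max=7
Drop 5: O rot1 at col 0 lands with bottom-row=4; cleared 0 line(s) (total 0); column heights now [6 6 7 7 4], max=7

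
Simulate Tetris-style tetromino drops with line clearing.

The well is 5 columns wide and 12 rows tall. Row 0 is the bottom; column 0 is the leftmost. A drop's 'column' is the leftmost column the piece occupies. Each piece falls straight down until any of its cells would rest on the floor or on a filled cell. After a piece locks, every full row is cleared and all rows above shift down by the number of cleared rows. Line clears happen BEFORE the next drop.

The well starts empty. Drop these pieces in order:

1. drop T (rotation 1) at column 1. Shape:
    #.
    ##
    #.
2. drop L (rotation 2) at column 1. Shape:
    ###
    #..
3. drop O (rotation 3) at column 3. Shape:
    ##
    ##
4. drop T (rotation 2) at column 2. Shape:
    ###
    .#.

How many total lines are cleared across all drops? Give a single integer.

Drop 1: T rot1 at col 1 lands with bottom-row=0; cleared 0 line(s) (total 0); column heights now [0 3 2 0 0], max=3
Drop 2: L rot2 at col 1 lands with bottom-row=3; cleared 0 line(s) (total 0); column heights now [0 5 5 5 0], max=5
Drop 3: O rot3 at col 3 lands with bottom-row=5; cleared 0 line(s) (total 0); column heights now [0 5 5 7 7], max=7
Drop 4: T rot2 at col 2 lands with bottom-row=7; cleared 0 line(s) (total 0); column heights now [0 5 9 9 9], max=9

Answer: 0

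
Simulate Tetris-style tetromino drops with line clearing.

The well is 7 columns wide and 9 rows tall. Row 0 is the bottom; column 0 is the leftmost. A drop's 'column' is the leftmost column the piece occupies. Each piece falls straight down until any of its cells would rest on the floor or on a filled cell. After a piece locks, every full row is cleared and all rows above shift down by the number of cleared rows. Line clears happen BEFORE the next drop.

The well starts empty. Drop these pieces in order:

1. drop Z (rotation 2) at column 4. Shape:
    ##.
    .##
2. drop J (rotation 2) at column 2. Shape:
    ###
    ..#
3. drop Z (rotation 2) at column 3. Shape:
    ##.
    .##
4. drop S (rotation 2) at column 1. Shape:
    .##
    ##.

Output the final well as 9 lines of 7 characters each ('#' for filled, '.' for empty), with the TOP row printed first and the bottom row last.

Drop 1: Z rot2 at col 4 lands with bottom-row=0; cleared 0 line(s) (total 0); column heights now [0 0 0 0 2 2 1], max=2
Drop 2: J rot2 at col 2 lands with bottom-row=2; cleared 0 line(s) (total 0); column heights now [0 0 4 4 4 2 1], max=4
Drop 3: Z rot2 at col 3 lands with bottom-row=4; cleared 0 line(s) (total 0); column heights now [0 0 4 6 6 5 1], max=6
Drop 4: S rot2 at col 1 lands with bottom-row=5; cleared 0 line(s) (total 0); column heights now [0 6 7 7 6 5 1], max=7

Answer: .......
.......
..##...
.####..
....##.
..###..
....#..
....##.
.....##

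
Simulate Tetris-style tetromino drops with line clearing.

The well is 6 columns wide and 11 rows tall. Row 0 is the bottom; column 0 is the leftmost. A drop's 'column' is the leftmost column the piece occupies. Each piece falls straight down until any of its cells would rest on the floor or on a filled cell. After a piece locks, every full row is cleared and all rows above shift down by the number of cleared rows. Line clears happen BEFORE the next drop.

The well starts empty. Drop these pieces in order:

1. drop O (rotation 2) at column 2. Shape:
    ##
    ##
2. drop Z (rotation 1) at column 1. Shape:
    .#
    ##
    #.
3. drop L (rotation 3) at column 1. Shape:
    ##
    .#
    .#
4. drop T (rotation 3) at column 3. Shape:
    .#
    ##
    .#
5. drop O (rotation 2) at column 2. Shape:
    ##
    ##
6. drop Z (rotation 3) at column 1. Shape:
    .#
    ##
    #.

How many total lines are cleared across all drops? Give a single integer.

Drop 1: O rot2 at col 2 lands with bottom-row=0; cleared 0 line(s) (total 0); column heights now [0 0 2 2 0 0], max=2
Drop 2: Z rot1 at col 1 lands with bottom-row=1; cleared 0 line(s) (total 0); column heights now [0 3 4 2 0 0], max=4
Drop 3: L rot3 at col 1 lands with bottom-row=4; cleared 0 line(s) (total 0); column heights now [0 7 7 2 0 0], max=7
Drop 4: T rot3 at col 3 lands with bottom-row=1; cleared 0 line(s) (total 0); column heights now [0 7 7 3 4 0], max=7
Drop 5: O rot2 at col 2 lands with bottom-row=7; cleared 0 line(s) (total 0); column heights now [0 7 9 9 4 0], max=9
Drop 6: Z rot3 at col 1 lands with bottom-row=8; cleared 0 line(s) (total 0); column heights now [0 10 11 9 4 0], max=11

Answer: 0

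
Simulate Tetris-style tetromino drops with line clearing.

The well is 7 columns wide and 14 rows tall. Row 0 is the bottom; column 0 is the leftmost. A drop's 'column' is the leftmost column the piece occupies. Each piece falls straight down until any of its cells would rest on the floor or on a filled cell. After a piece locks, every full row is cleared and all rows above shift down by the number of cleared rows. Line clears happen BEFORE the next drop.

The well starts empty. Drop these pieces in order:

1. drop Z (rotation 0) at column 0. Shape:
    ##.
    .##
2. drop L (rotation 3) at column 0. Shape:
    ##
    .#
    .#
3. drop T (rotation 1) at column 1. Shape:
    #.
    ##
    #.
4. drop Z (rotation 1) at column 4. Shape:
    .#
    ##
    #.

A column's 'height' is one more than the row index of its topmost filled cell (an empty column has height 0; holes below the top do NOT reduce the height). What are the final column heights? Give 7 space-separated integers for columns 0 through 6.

Drop 1: Z rot0 at col 0 lands with bottom-row=0; cleared 0 line(s) (total 0); column heights now [2 2 1 0 0 0 0], max=2
Drop 2: L rot3 at col 0 lands with bottom-row=2; cleared 0 line(s) (total 0); column heights now [5 5 1 0 0 0 0], max=5
Drop 3: T rot1 at col 1 lands with bottom-row=5; cleared 0 line(s) (total 0); column heights now [5 8 7 0 0 0 0], max=8
Drop 4: Z rot1 at col 4 lands with bottom-row=0; cleared 0 line(s) (total 0); column heights now [5 8 7 0 2 3 0], max=8

Answer: 5 8 7 0 2 3 0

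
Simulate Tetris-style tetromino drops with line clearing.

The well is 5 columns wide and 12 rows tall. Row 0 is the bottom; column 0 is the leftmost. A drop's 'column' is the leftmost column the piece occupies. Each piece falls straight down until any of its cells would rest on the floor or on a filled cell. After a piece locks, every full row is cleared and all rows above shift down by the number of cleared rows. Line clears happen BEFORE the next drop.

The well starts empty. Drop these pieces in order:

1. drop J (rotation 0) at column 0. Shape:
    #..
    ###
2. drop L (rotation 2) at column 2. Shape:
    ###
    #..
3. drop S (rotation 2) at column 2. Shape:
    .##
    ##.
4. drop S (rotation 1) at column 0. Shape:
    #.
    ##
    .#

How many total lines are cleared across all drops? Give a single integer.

Answer: 1

Derivation:
Drop 1: J rot0 at col 0 lands with bottom-row=0; cleared 0 line(s) (total 0); column heights now [2 1 1 0 0], max=2
Drop 2: L rot2 at col 2 lands with bottom-row=1; cleared 0 line(s) (total 0); column heights now [2 1 3 3 3], max=3
Drop 3: S rot2 at col 2 lands with bottom-row=3; cleared 0 line(s) (total 0); column heights now [2 1 4 5 5], max=5
Drop 4: S rot1 at col 0 lands with bottom-row=1; cleared 1 line(s) (total 1); column heights now [3 2 3 4 4], max=4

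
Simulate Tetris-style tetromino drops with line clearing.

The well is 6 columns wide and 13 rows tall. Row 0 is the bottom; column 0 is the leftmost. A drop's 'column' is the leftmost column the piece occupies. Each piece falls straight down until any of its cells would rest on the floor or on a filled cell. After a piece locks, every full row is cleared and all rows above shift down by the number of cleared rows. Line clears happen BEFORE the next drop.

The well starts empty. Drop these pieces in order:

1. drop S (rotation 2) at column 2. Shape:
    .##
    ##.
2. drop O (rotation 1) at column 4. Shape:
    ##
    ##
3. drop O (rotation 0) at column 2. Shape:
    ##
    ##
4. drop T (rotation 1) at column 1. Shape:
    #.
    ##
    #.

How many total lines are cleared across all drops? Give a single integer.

Answer: 0

Derivation:
Drop 1: S rot2 at col 2 lands with bottom-row=0; cleared 0 line(s) (total 0); column heights now [0 0 1 2 2 0], max=2
Drop 2: O rot1 at col 4 lands with bottom-row=2; cleared 0 line(s) (total 0); column heights now [0 0 1 2 4 4], max=4
Drop 3: O rot0 at col 2 lands with bottom-row=2; cleared 0 line(s) (total 0); column heights now [0 0 4 4 4 4], max=4
Drop 4: T rot1 at col 1 lands with bottom-row=3; cleared 0 line(s) (total 0); column heights now [0 6 5 4 4 4], max=6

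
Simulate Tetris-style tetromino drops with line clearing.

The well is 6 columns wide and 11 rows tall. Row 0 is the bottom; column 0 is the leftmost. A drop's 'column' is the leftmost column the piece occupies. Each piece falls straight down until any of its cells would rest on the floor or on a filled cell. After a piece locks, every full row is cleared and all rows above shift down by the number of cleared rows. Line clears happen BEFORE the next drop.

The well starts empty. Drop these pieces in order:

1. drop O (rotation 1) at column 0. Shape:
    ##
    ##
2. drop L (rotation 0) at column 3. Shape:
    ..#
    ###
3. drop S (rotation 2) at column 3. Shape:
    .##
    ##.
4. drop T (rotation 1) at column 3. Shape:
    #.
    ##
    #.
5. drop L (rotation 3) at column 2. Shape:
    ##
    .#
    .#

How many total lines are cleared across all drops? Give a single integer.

Drop 1: O rot1 at col 0 lands with bottom-row=0; cleared 0 line(s) (total 0); column heights now [2 2 0 0 0 0], max=2
Drop 2: L rot0 at col 3 lands with bottom-row=0; cleared 0 line(s) (total 0); column heights now [2 2 0 1 1 2], max=2
Drop 3: S rot2 at col 3 lands with bottom-row=1; cleared 0 line(s) (total 0); column heights now [2 2 0 2 3 3], max=3
Drop 4: T rot1 at col 3 lands with bottom-row=2; cleared 0 line(s) (total 0); column heights now [2 2 0 5 4 3], max=5
Drop 5: L rot3 at col 2 lands with bottom-row=5; cleared 0 line(s) (total 0); column heights now [2 2 8 8 4 3], max=8

Answer: 0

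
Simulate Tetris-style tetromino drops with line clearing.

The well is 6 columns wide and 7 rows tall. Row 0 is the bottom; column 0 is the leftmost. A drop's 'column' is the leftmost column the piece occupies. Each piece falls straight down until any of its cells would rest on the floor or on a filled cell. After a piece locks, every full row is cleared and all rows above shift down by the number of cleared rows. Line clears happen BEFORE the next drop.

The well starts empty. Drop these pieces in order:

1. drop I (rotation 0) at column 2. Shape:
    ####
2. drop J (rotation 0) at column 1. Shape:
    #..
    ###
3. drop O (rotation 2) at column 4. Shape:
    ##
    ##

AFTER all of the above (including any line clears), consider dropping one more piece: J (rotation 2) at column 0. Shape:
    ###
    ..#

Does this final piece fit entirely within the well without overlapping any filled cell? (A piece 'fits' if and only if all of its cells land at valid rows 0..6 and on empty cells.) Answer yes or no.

Answer: yes

Derivation:
Drop 1: I rot0 at col 2 lands with bottom-row=0; cleared 0 line(s) (total 0); column heights now [0 0 1 1 1 1], max=1
Drop 2: J rot0 at col 1 lands with bottom-row=1; cleared 0 line(s) (total 0); column heights now [0 3 2 2 1 1], max=3
Drop 3: O rot2 at col 4 lands with bottom-row=1; cleared 0 line(s) (total 0); column heights now [0 3 2 2 3 3], max=3
Test piece J rot2 at col 0 (width 3): heights before test = [0 3 2 2 3 3]; fits = True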